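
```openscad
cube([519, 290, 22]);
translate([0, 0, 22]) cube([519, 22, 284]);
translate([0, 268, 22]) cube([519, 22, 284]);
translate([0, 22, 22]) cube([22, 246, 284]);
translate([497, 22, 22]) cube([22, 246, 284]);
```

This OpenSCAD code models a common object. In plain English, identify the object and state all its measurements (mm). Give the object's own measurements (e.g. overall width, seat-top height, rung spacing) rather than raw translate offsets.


An open-topped rectangular box: outside dimensions 519×290×306 mm, with a uniform wall and base thickness of 22 mm. The base is a full 519×290 slab on the floor; four walls sit on top of the base. The front and back walls (the −y and +y sides) span the full width; the two side walls fit between them.


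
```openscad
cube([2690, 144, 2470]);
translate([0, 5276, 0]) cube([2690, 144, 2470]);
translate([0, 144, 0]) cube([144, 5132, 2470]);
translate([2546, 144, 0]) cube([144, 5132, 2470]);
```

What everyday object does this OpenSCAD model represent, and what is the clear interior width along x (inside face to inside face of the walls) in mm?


A house (or room) frame. The interior width is 2402 mm.

Four 2470 mm walls enclosing a rectangle with no floor or roof — a room or house frame. Outside width is 2690 mm and wall thickness is 144 mm, so the interior width is 2690 − 2 × 144 = 2402 mm.


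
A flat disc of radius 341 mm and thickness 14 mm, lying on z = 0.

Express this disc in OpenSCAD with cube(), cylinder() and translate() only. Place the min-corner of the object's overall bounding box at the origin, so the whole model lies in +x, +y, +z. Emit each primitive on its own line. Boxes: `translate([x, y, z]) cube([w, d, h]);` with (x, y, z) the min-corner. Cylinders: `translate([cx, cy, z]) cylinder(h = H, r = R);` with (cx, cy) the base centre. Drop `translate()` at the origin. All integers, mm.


translate([341, 341, 0]) cylinder(h = 14, r = 341);


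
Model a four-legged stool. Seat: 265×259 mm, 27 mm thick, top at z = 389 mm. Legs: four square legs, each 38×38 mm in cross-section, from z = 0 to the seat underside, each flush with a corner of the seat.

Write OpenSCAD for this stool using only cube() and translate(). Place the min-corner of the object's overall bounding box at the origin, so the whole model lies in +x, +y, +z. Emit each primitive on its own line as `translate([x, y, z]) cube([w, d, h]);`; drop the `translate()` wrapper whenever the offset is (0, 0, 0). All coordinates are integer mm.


translate([0, 0, 362]) cube([265, 259, 27]);
cube([38, 38, 362]);
translate([227, 0, 0]) cube([38, 38, 362]);
translate([0, 221, 0]) cube([38, 38, 362]);
translate([227, 221, 0]) cube([38, 38, 362]);


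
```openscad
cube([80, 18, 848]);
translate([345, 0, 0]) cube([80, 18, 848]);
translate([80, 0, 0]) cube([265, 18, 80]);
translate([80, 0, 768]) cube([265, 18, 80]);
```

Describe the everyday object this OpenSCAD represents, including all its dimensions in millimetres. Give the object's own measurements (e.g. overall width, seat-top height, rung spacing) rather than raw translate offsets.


A rectangular picture frame lying in the x–z plane (depth along y). The opening is 265 mm wide (x) by 688 mm tall (z), surrounded by a border 80 mm wide on all four sides. The frame is 18 mm deep and is made of two full-height vertical stiles with two horizontal rails fitted between them.


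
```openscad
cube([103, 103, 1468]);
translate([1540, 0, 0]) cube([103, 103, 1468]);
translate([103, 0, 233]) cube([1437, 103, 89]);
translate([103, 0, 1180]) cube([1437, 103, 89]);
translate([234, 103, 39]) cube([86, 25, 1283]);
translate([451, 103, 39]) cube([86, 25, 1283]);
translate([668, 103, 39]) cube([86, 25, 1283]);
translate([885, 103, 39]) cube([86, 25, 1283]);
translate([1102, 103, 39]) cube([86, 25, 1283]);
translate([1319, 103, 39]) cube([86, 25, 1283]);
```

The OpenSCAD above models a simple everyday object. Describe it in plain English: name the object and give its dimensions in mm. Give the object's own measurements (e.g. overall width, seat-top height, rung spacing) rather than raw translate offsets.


A fence section. Two 103×103 mm posts, 1468 mm tall, stand on the floor with a clear span of 1437 mm between their inner faces. Two horizontal rails of 103×89 mm section span the gap between the posts with their undersides at z = 233 mm and z = 1180 mm, flush with the posts' −y face. 6 pickets, each 86 mm wide, 25 mm thick and 1283 mm tall, are fixed to the +y face of the rails with their bottoms at z = 39 mm, spaced across the span with a 131 mm gap after the −x post and between neighbouring pickets, with 135 mm left before the +x post.


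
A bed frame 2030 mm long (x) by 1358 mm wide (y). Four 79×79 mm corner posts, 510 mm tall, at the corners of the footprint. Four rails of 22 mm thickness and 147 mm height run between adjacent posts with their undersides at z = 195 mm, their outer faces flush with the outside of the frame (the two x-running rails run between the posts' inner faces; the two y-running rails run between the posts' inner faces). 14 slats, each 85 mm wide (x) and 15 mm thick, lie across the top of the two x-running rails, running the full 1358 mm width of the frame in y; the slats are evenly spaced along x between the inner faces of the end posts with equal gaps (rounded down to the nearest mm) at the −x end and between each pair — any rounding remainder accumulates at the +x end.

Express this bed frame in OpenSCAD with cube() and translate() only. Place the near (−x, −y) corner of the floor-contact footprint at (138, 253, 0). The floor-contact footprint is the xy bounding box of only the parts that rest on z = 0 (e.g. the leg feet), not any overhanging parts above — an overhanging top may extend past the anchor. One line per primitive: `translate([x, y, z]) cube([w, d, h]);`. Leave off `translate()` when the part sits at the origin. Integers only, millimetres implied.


// slat z = rail_z + rail_h = 195 + 147 = 342
// slat gap = ⌊(1872 − 14·85) / 15⌋ = 45
translate([138, 253, 0]) cube([79, 79, 510]);
translate([138, 1532, 0]) cube([79, 79, 510]);
translate([2089, 253, 0]) cube([79, 79, 510]);
translate([2089, 1532, 0]) cube([79, 79, 510]);
translate([217, 253, 195]) cube([1872, 22, 147]);
translate([217, 1589, 195]) cube([1872, 22, 147]);
translate([138, 332, 195]) cube([22, 1200, 147]);
translate([2146, 332, 195]) cube([22, 1200, 147]);
translate([262, 253, 342]) cube([85, 1358, 15]);
translate([392, 253, 342]) cube([85, 1358, 15]);
translate([522, 253, 342]) cube([85, 1358, 15]);
translate([652, 253, 342]) cube([85, 1358, 15]);
translate([782, 253, 342]) cube([85, 1358, 15]);
translate([912, 253, 342]) cube([85, 1358, 15]);
translate([1042, 253, 342]) cube([85, 1358, 15]);
translate([1172, 253, 342]) cube([85, 1358, 15]);
translate([1302, 253, 342]) cube([85, 1358, 15]);
translate([1432, 253, 342]) cube([85, 1358, 15]);
translate([1562, 253, 342]) cube([85, 1358, 15]);
translate([1692, 253, 342]) cube([85, 1358, 15]);
translate([1822, 253, 342]) cube([85, 1358, 15]);
translate([1952, 253, 342]) cube([85, 1358, 15]);


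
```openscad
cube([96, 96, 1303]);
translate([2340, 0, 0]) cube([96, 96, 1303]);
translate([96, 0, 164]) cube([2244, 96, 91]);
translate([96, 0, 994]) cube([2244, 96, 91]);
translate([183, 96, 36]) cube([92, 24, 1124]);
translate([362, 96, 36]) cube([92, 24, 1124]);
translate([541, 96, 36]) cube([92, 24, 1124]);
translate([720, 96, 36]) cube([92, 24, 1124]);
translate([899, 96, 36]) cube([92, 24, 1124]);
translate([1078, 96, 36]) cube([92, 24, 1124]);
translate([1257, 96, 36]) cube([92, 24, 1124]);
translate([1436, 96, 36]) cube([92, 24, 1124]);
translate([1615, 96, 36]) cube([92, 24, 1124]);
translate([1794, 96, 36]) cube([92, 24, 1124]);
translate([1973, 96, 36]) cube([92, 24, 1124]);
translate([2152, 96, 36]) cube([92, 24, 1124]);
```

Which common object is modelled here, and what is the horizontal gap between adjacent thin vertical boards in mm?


A fence section. The picket gap is 87 mm.

Two posts, two rails, 12 pickets — a fence section. Span 2244 mm holds 12 pickets of 92 mm with 13 equal gaps: ⌊(2244 − 12·92) / 13⌋ = 87 mm.


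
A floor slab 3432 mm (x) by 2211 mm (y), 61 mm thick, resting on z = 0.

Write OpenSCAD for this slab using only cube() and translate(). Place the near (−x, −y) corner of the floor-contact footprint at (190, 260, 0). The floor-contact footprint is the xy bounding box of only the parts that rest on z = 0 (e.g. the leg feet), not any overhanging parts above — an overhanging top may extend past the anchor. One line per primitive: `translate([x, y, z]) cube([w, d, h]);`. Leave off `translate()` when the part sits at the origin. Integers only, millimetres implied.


translate([190, 260, 0]) cube([3432, 2211, 61]);


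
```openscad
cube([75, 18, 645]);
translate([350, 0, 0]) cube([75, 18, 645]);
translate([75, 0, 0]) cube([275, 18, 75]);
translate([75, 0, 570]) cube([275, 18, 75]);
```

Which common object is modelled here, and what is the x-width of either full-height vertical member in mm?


A picture frame. The border width is 75 mm.

Four thin pieces enclosing a rectangular opening — a picture frame. The two full-height stiles are 645 mm tall; the top rail sits at z = 570 and is 75 mm tall, so the border above the opening is 645 − 570 = 75 mm, matching the stile x-width.


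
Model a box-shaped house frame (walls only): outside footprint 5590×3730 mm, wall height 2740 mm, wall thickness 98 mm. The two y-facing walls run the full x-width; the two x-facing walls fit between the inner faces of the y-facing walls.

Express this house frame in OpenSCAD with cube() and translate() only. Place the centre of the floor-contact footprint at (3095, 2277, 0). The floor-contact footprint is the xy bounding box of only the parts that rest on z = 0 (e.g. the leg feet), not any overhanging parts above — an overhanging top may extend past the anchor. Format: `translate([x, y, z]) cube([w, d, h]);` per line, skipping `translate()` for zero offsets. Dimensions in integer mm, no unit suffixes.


translate([300, 412, 0]) cube([5590, 98, 2740]);
translate([300, 4044, 0]) cube([5590, 98, 2740]);
translate([300, 510, 0]) cube([98, 3534, 2740]);
translate([5792, 510, 0]) cube([98, 3534, 2740]);


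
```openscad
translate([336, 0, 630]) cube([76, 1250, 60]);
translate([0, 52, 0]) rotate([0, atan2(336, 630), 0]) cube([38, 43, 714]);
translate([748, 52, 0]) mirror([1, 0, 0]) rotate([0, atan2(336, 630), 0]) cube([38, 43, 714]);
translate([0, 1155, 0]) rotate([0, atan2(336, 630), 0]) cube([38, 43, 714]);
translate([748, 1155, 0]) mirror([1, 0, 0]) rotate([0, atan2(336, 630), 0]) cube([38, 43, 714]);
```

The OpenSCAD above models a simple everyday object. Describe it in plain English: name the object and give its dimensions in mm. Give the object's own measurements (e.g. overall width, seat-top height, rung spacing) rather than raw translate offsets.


A sawhorse. A 76×1250×60 mm beam (x, y, z) sits on two A-frame leg pairs. Each pair is two raked legs of 38×43 mm section (43 mm along y) splaying symmetrically in x. Each leg rises 630 mm vertically over 336 mm of horizontal reach and is 714 mm long along its own axis. Every leg's outer bottom edge rests on the floor and its outer top edge meets a bottom edge of the beam — the left legs (tilting toward +x) meet the beam's −x bottom edge, the right legs (their mirror images, tilting toward −x) meet its +x bottom edge — so the leg tops tuck under the beam, the beam's underside is 630 mm above the floor, and the feet are 748 mm apart outside-to-outside with the beam centred between them. The two leg pairs are set in 52 mm from either end of the beam.


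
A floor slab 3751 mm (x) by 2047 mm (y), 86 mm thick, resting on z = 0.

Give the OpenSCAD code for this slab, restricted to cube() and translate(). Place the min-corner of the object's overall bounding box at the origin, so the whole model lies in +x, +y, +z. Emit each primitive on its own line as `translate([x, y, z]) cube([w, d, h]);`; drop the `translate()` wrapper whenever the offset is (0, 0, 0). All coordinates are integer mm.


cube([3751, 2047, 86]);


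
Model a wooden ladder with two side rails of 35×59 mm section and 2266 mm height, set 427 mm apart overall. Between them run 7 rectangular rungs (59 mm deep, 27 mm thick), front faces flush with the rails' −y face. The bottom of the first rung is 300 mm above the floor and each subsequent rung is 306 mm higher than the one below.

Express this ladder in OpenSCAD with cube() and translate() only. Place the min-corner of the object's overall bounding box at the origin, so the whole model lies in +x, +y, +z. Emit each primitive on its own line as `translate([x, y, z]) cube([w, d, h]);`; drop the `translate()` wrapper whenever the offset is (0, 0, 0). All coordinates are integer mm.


cube([35, 59, 2266]);
translate([392, 0, 0]) cube([35, 59, 2266]);
translate([35, 0, 300]) cube([357, 59, 27]);
translate([35, 0, 606]) cube([357, 59, 27]);
translate([35, 0, 912]) cube([357, 59, 27]);
translate([35, 0, 1218]) cube([357, 59, 27]);
translate([35, 0, 1524]) cube([357, 59, 27]);
translate([35, 0, 1830]) cube([357, 59, 27]);
translate([35, 0, 2136]) cube([357, 59, 27]);


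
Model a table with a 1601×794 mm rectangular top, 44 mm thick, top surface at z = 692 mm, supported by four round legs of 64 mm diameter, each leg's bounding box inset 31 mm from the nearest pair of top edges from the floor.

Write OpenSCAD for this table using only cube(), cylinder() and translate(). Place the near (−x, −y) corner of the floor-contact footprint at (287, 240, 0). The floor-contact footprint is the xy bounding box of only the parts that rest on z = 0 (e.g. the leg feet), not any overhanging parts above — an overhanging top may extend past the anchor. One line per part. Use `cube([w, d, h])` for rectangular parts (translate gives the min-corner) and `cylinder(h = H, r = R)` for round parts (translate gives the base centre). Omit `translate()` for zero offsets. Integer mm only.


translate([256, 209, 648]) cube([1601, 794, 44]);
translate([319, 272, 0]) cylinder(h = 648, r = 32);
translate([1794, 272, 0]) cylinder(h = 648, r = 32);
translate([319, 940, 0]) cylinder(h = 648, r = 32);
translate([1794, 940, 0]) cylinder(h = 648, r = 32);


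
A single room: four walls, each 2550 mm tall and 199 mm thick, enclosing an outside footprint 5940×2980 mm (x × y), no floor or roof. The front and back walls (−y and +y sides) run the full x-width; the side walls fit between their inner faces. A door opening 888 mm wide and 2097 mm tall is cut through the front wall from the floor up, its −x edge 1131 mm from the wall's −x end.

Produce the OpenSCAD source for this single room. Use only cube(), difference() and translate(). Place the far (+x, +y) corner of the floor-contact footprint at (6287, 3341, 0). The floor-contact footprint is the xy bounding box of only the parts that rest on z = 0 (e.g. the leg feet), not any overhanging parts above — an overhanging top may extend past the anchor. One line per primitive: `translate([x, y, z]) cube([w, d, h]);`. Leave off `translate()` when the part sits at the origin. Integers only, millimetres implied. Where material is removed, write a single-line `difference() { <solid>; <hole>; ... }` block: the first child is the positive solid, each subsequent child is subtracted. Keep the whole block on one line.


difference() { translate([347, 361, 0]) cube([5940, 199, 2550]); translate([1478, 361, 0]) cube([888, 199, 2097]); }
translate([347, 3142, 0]) cube([5940, 199, 2550]);
translate([347, 560, 0]) cube([199, 2582, 2550]);
translate([6088, 560, 0]) cube([199, 2582, 2550]);


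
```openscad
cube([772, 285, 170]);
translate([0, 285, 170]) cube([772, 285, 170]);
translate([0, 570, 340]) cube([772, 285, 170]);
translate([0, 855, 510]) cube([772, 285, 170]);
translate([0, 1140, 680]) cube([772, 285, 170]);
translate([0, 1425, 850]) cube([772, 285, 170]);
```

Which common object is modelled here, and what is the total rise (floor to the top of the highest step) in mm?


A staircase. The total rise is 1020 mm.

6 identical blocks, each offset up and back from the previous — a staircase. Each step is 170 mm tall and there are 6 of them, so the total rise is 6 × 170 = 1020 mm.


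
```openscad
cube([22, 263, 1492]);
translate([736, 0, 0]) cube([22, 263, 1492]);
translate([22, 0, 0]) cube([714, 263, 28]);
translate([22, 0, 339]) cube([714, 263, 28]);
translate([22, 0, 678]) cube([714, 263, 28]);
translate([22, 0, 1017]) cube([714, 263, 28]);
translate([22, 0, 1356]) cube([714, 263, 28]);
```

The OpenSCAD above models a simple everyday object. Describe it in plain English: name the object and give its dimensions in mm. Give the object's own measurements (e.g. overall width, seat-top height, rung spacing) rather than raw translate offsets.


An open bookshelf. Two side panels, each 22 mm thick, 263 mm deep and 1492 mm tall, stand 758 mm apart (outside-to-outside). Between them sit 5 shelves, each 28 mm thick and 263 mm deep, spanning the full gap between the sides. The bottom shelf rests on the floor (its underside at z = 0) and the clear gap between one shelf's top and the next shelf's underside is 311 mm.


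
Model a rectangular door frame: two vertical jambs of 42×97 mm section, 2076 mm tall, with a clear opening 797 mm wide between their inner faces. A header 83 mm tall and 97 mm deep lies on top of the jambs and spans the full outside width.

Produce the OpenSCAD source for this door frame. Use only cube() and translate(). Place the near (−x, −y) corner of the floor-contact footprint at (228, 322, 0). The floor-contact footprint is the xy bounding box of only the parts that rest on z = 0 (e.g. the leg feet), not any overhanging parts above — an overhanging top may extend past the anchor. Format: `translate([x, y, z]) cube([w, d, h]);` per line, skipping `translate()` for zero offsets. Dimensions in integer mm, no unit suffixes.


translate([228, 322, 0]) cube([42, 97, 2076]);
translate([1067, 322, 0]) cube([42, 97, 2076]);
translate([228, 322, 2076]) cube([881, 97, 83]);


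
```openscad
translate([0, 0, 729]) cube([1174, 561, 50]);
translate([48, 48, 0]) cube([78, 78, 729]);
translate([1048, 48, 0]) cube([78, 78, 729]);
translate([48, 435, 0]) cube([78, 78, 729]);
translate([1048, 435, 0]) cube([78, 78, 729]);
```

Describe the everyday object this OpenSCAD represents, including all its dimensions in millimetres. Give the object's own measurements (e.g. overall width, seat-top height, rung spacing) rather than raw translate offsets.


A rectangular dining table. The top is 1174×561×50 mm with its upper surface at z = 779 mm. It stands on four 78×78 mm square legs, each inset 48 mm from the nearest pair of top edges, running from the floor to the underside of the top.


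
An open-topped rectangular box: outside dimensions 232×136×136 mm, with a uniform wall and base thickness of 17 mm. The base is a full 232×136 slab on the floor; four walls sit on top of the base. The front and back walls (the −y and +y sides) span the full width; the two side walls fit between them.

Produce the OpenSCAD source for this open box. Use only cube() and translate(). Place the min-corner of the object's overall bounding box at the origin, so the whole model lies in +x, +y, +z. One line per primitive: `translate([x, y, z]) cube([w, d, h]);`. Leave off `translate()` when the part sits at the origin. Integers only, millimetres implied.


cube([232, 136, 17]);
translate([0, 0, 17]) cube([232, 17, 119]);
translate([0, 119, 17]) cube([232, 17, 119]);
translate([0, 17, 17]) cube([17, 102, 119]);
translate([215, 17, 17]) cube([17, 102, 119]);


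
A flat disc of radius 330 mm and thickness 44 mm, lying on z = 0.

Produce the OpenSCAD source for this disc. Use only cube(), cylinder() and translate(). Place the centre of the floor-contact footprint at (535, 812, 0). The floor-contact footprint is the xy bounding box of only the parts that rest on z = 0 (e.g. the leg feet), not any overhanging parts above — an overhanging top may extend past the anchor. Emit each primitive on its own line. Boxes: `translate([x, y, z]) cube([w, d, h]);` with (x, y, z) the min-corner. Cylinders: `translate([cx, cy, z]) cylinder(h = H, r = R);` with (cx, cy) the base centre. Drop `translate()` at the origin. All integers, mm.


translate([535, 812, 0]) cylinder(h = 44, r = 330);


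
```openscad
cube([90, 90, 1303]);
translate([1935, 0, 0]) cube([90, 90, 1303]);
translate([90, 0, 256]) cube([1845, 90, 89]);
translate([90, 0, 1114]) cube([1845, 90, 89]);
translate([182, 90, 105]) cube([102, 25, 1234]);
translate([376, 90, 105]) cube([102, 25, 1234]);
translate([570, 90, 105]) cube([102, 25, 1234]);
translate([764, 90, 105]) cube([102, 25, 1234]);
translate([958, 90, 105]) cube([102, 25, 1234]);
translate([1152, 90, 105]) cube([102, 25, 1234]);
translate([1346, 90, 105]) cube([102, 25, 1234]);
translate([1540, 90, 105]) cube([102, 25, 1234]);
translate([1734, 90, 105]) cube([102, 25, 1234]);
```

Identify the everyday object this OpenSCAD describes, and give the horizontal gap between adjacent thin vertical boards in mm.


A fence section. The picket gap is 92 mm.

Two posts, two rails, 9 pickets — a fence section. Span 1845 mm holds 9 pickets of 102 mm with 10 equal gaps: ⌊(1845 − 9·102) / 10⌋ = 92 mm.


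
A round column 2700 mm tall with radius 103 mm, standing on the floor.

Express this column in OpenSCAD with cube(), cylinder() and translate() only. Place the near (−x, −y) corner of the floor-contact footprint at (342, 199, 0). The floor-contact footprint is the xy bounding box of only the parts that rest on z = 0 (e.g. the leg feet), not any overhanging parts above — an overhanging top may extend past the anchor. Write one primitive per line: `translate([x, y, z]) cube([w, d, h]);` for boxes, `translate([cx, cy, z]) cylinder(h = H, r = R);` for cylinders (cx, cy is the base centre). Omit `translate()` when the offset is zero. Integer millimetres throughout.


translate([445, 302, 0]) cylinder(h = 2700, r = 103);


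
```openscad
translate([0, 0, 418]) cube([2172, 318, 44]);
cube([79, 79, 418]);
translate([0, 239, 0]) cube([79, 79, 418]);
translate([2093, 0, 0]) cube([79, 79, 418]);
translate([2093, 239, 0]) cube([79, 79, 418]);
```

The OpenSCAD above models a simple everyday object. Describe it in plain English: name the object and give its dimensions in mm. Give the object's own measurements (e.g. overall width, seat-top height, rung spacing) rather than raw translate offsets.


A long wooden bench with a 2172 mm (x) × 318 mm (y) seat, 44 mm thick, its top surface 462 mm above the floor. Four 79 mm square legs at the seat corners, flush with the edges, run from z = 0 to the seat underside.


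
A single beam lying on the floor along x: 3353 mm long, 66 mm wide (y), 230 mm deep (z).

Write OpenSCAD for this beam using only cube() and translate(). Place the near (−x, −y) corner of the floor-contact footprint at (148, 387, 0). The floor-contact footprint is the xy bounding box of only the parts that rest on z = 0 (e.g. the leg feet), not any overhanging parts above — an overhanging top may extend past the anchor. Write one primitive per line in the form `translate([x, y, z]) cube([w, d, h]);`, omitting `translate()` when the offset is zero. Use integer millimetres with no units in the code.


translate([148, 387, 0]) cube([3353, 66, 230]);


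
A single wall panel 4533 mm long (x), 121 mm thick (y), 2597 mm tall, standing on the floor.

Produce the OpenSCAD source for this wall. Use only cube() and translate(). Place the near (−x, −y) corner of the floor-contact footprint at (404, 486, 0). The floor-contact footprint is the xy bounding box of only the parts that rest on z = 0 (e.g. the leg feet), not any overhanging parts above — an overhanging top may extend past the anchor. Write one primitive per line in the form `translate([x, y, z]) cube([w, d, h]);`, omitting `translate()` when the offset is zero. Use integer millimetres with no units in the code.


translate([404, 486, 0]) cube([4533, 121, 2597]);


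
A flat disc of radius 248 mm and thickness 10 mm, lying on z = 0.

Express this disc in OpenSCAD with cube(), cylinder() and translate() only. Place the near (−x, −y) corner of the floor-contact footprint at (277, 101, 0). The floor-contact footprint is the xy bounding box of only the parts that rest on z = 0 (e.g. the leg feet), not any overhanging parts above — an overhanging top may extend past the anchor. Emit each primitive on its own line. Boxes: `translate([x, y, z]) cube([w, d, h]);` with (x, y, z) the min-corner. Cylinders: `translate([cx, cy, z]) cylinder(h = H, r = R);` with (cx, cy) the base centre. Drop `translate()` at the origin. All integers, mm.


translate([525, 349, 0]) cylinder(h = 10, r = 248);


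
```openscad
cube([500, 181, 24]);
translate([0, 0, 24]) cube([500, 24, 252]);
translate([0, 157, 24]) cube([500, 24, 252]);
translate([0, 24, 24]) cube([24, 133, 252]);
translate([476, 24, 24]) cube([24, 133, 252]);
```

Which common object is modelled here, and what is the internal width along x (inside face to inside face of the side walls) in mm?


An open box. The internal width is 452 mm.

A 500×181 base slab with four walls standing on it — an open box. The base is 500 mm wide and the walls are 24 mm thick, so the internal width is 500 − 2 × 24 = 452 mm.


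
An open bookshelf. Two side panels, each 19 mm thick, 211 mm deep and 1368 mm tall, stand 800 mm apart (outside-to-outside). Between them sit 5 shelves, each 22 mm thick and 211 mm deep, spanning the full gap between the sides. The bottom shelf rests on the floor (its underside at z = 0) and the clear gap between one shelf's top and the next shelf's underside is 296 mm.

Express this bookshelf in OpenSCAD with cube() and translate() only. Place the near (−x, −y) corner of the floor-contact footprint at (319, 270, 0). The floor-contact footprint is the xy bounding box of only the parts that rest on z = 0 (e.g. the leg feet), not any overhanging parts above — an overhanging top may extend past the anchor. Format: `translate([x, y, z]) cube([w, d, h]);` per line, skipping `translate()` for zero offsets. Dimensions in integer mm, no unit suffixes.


translate([319, 270, 0]) cube([19, 211, 1368]);
translate([1100, 270, 0]) cube([19, 211, 1368]);
translate([338, 270, 0]) cube([762, 211, 22]);
translate([338, 270, 318]) cube([762, 211, 22]);
translate([338, 270, 636]) cube([762, 211, 22]);
translate([338, 270, 954]) cube([762, 211, 22]);
translate([338, 270, 1272]) cube([762, 211, 22]);


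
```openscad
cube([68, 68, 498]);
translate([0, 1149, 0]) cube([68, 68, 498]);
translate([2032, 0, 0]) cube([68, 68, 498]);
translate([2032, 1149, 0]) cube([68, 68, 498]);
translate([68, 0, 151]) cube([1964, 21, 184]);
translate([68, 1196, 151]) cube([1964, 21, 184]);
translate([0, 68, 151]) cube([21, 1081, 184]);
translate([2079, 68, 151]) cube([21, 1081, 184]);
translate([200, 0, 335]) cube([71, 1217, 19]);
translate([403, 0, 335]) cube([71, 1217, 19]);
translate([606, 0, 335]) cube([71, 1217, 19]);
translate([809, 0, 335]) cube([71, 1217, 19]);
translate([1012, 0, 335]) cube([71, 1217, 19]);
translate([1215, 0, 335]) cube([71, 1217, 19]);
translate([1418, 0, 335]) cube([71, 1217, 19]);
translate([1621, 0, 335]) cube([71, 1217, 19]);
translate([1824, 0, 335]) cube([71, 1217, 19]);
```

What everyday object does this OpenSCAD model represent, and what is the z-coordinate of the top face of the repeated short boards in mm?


A bed frame. The slat-top height is 354 mm.

Four posts, four rails, and a row of slats — a bed frame. Slats sit on the rails at z = 151 + 184 = 335; with slat thickness 19, the top is 354 mm.


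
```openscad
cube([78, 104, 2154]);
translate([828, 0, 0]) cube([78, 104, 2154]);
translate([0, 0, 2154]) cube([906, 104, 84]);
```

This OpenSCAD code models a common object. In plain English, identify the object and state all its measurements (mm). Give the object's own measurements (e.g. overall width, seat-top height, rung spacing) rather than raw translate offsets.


A door frame. The clear opening is 750 mm wide and 2154 mm high. Two 78 mm wide jambs, 104 mm deep, stand either side of the opening from the floor to the top of the opening. A 84 mm thick head sits across the top of both jambs, spanning the full outside width of the frame.


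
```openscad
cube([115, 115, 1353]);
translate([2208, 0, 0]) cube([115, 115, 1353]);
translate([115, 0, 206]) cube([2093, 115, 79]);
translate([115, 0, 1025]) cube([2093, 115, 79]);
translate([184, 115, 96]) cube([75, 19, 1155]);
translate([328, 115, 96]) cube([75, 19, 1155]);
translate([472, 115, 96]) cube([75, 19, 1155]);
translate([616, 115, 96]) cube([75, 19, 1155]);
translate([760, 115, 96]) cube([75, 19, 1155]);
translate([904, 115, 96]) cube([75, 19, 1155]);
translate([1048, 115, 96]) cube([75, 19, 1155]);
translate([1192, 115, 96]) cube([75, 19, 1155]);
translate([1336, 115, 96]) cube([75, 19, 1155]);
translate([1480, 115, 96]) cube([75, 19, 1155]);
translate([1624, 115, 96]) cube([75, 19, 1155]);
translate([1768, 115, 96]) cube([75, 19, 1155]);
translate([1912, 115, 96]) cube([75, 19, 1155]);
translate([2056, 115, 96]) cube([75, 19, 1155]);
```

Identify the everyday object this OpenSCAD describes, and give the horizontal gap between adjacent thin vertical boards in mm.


A fence section. The picket gap is 69 mm.

Two posts, two rails, 14 pickets — a fence section. Span 2093 mm holds 14 pickets of 75 mm with 15 equal gaps: ⌊(2093 − 14·75) / 15⌋ = 69 mm.


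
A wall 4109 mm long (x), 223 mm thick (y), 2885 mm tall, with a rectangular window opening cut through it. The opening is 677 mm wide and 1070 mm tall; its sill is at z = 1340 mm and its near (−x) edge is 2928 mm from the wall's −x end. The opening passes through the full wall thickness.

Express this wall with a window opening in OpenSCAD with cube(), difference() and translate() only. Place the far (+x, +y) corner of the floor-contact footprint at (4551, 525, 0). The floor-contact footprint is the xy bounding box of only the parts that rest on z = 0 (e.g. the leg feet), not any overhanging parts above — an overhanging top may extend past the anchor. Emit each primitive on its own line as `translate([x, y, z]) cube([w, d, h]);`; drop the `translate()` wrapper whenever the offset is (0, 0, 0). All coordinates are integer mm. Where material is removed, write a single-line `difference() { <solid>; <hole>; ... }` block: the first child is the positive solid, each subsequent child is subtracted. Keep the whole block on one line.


difference() { translate([442, 302, 0]) cube([4109, 223, 2885]); translate([3370, 302, 1340]) cube([677, 223, 1070]); }


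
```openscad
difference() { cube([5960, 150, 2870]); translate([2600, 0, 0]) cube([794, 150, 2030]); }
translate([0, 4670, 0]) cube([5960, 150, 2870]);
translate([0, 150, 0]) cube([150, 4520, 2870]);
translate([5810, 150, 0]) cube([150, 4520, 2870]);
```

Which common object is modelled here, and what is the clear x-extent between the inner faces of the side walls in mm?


A single room. The interior width is 5660 mm.

Four walls enclosing a rectangle with a door in the front wall — a room. Outside width 5960 minus two 150 mm walls gives 5660 mm.


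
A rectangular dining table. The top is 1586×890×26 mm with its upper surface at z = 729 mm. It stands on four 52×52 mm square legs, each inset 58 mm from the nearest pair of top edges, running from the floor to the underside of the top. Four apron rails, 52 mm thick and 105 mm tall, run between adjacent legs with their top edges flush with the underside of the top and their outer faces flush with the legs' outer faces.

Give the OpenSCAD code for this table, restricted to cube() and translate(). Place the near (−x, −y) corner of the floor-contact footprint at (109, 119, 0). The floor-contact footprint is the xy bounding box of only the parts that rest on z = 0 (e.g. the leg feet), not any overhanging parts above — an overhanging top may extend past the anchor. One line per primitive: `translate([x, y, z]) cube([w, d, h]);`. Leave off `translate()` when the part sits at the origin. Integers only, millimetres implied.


translate([51, 61, 703]) cube([1586, 890, 26]);
translate([109, 119, 0]) cube([52, 52, 703]);
translate([1527, 119, 0]) cube([52, 52, 703]);
translate([109, 841, 0]) cube([52, 52, 703]);
translate([1527, 841, 0]) cube([52, 52, 703]);
translate([161, 119, 598]) cube([1366, 52, 105]);
translate([161, 841, 598]) cube([1366, 52, 105]);
translate([109, 171, 598]) cube([52, 670, 105]);
translate([1527, 171, 598]) cube([52, 670, 105]);


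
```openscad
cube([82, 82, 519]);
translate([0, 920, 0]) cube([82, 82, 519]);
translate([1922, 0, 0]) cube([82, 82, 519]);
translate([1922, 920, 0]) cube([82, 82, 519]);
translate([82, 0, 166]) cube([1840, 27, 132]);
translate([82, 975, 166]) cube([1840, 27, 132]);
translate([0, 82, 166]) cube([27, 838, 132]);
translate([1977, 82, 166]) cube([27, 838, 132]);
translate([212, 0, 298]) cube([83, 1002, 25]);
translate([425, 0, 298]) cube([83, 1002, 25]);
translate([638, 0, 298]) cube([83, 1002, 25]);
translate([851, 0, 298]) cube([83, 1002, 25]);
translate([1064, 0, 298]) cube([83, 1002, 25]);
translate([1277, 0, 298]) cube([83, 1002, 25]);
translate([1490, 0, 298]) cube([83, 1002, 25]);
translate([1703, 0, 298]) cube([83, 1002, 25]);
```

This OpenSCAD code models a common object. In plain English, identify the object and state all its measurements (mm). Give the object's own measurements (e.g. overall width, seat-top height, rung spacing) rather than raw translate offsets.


A bed frame 2004 mm long (x) by 1002 mm wide (y). Four 82×82 mm corner posts, 519 mm tall, at the corners of the footprint. Four rails of 27 mm thickness and 132 mm height run between adjacent posts with their undersides at z = 166 mm, their outer faces flush with the outside of the frame (the two x-running rails run between the posts' inner faces; the two y-running rails run between the posts' inner faces). 8 slats, each 83 mm wide (x) and 25 mm thick, lie across the top of the two x-running rails, running the full 1002 mm width of the frame in y; along x they sit between the end posts with a 130 mm gap after the −x posts and between neighbouring slats, leaving 136 mm before the +x posts.


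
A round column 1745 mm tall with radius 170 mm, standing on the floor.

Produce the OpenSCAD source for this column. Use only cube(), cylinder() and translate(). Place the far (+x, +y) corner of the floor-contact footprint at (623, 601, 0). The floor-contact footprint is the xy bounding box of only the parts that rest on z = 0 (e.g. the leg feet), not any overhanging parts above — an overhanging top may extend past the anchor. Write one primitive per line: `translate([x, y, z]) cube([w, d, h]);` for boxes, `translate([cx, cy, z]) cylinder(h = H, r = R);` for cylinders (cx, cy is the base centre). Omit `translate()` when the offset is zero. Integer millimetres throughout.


translate([453, 431, 0]) cylinder(h = 1745, r = 170);


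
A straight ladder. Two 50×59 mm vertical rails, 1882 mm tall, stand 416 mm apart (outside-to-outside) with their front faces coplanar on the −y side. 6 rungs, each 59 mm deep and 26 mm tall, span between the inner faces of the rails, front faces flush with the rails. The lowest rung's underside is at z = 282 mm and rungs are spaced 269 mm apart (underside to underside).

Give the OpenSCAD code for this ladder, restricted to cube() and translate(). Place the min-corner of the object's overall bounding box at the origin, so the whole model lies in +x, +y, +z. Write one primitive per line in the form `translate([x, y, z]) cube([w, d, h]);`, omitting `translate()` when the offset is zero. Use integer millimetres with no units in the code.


cube([50, 59, 1882]);
translate([366, 0, 0]) cube([50, 59, 1882]);
translate([50, 0, 282]) cube([316, 59, 26]);
translate([50, 0, 551]) cube([316, 59, 26]);
translate([50, 0, 820]) cube([316, 59, 26]);
translate([50, 0, 1089]) cube([316, 59, 26]);
translate([50, 0, 1358]) cube([316, 59, 26]);
translate([50, 0, 1627]) cube([316, 59, 26]);


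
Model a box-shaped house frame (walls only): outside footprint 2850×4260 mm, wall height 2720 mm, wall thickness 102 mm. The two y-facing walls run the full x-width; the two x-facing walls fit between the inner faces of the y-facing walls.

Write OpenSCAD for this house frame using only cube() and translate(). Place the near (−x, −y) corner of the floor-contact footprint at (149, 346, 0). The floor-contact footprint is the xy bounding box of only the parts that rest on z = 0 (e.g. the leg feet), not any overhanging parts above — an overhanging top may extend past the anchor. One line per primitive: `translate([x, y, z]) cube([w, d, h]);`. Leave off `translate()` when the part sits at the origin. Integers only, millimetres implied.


translate([149, 346, 0]) cube([2850, 102, 2720]);
translate([149, 4504, 0]) cube([2850, 102, 2720]);
translate([149, 448, 0]) cube([102, 4056, 2720]);
translate([2897, 448, 0]) cube([102, 4056, 2720]);


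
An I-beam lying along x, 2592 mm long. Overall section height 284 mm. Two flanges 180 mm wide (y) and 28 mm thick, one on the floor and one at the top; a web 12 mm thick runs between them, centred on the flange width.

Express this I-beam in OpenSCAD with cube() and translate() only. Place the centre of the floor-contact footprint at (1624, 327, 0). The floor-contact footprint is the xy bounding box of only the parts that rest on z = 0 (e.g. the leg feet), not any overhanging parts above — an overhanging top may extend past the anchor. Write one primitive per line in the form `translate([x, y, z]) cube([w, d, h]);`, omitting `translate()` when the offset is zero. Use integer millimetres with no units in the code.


translate([328, 237, 0]) cube([2592, 180, 28]);
translate([328, 321, 28]) cube([2592, 12, 228]);
translate([328, 237, 256]) cube([2592, 180, 28]);


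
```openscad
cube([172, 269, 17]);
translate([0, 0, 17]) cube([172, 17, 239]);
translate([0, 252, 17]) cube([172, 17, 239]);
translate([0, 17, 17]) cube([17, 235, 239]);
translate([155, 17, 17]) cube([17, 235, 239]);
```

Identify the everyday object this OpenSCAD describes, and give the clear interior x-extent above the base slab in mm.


An open box. The internal width is 138 mm.

A 172×269 base slab with four walls standing on it — an open box. The base is 172 mm wide and the walls are 17 mm thick, so the internal width is 172 − 2 × 17 = 138 mm.


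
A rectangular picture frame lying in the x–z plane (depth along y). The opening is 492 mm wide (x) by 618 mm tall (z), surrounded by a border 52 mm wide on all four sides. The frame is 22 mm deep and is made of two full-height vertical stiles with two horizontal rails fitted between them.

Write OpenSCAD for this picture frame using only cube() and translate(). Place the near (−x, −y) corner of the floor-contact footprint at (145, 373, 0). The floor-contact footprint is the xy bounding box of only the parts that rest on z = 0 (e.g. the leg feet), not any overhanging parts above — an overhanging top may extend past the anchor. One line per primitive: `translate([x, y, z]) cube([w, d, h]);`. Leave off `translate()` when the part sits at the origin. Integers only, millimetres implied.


translate([145, 373, 0]) cube([52, 22, 722]);
translate([689, 373, 0]) cube([52, 22, 722]);
translate([197, 373, 0]) cube([492, 22, 52]);
translate([197, 373, 670]) cube([492, 22, 52]);


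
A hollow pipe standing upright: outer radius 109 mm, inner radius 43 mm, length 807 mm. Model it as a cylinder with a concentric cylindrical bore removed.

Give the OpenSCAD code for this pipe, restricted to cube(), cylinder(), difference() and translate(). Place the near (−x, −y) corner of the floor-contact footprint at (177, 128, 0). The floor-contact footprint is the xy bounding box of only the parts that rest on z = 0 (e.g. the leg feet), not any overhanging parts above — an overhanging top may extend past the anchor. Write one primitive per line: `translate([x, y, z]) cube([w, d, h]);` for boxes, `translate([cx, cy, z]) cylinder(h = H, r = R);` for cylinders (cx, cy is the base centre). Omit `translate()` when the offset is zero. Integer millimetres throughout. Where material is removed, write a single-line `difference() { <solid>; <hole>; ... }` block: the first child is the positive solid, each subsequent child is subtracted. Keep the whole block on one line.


difference() { translate([286, 237, 0]) cylinder(h = 807, r = 109); translate([286, 237, 0]) cylinder(h = 807, r = 43); }
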